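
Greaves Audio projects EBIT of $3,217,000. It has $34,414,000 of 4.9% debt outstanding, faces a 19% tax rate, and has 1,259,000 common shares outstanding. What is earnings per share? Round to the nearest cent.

$0.98

Pre-tax income = $3,217,000 − $1,686,286.00 = $1,530,714.00.
Net income = $1,530,714.00 × (1 − 0.19) = $1,239,878.34.
Per share: $1,239,878.34 / 1,259,000 shares = $0.98.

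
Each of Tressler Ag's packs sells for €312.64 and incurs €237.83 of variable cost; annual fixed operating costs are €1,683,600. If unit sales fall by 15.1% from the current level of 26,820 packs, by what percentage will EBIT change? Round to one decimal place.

-93.9%

Total contribution margin = 26,820 × €74.81 = €2,006,404.20.
Subtracting fixed costs: EBIT = €2,006,404.20 − €1,683,600 = €322,804.20.
Degree of operating leverage = €2,006,404.20 / €322,804.20 = 6.2155.
%ΔEBIT = DOL × %ΔSales = 6.2155 × -15.1% = -93.9%.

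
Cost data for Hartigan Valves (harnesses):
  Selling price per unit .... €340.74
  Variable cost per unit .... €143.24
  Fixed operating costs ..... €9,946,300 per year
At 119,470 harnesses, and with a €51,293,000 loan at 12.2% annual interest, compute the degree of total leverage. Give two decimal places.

Contribution at this volume is 119,470 × €197.50 = €23,595,325.00.
Subtracting fixed costs: EBIT = €23,595,325.00 − €9,946,300 = €13,649,025.00. Interest = €6,257,746.00.
DOL = €23,595,325.00 ÷ €13,649,025.00 = 1.7287; DFL = €13,649,025.00 ÷ €7,391,279.00 = 1.8466.
DCL = DOL × DFL = 1.7287 × 1.8466 = 3.1922.

3.19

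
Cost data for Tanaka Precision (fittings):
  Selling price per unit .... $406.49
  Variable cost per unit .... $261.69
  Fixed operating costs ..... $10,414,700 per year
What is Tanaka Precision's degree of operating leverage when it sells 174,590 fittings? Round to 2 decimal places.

At 174,590 units, contribution = 174,590 × $144.80 = $25,280,632.00.
Subtracting fixed costs: EBIT = $25,280,632.00 − $10,414,700 = $14,865,932.00.
So DOL = total CM / EBIT = $25,280,632.00 / $14,865,932.00 = 1.7006.

1.70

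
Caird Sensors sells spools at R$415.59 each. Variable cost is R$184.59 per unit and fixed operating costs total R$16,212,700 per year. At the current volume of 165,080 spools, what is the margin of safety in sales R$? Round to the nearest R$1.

Each unit contributes R$415.59 − R$184.59 = R$231.00. Break-even units = R$16,212,700 ÷ R$231.00 = 70,184.85; break-even revenue = 70,184.85 × R$415.59 = R$29,168,121.18.
Actual sales revenue = 165,080 × R$415.59 = R$68,605,597.20.
Margin of safety = R$68,605,597.20 − R$29,168,121.18 = R$39,437,476.

R$39,437,476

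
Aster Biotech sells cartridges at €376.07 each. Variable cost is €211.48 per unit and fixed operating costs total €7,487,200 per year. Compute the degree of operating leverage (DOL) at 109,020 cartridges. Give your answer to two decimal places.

Contribution at this volume is 109,020 × €164.59 = €17,943,601.80.
EBIT = €17,943,601.80 − €7,487,200 = €10,456,401.80.
DOL = contribution ÷ EBIT = €17,943,601.80 ÷ €10,456,401.80 = 1.7160.

1.72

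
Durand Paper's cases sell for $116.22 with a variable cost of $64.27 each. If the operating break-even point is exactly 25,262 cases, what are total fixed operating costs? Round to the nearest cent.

$1,312,360.90

Unit CM = price − variable cost = $116.22 − $64.27 = $51.95.
Since BE = FC / CM, FC = 25,262 × $51.95 = $1,312,360.90.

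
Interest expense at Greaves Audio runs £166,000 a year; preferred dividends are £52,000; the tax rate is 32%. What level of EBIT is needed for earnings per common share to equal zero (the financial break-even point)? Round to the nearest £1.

Grossing the preferred dividend up to pre-tax terms: £52,000 / (1 − 0.32) = £76,470.59.
Financial break-even EBIT = interest + D_p ÷ (1 − t) = £166,000 + £76,470.59 = £242,470.59.

£242,471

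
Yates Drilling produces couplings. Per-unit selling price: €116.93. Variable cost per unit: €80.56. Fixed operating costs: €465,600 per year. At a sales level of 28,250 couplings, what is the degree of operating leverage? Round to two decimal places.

At 28,250 units, contribution = 28,250 × €36.37 = €1,027,452.50.
Subtracting fixed costs: EBIT = €1,027,452.50 − €465,600 = €561,852.50.
DOL = contribution ÷ EBIT = €1,027,452.50 ÷ €561,852.50 = 1.8287.

1.83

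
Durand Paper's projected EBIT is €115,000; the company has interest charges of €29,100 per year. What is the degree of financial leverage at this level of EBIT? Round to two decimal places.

1.34

Annual interest charges come to €29,100.00.
Degree of financial leverage = EBIT / (EBIT − interest) = €115,000 / €85,900.00 = 1.3388.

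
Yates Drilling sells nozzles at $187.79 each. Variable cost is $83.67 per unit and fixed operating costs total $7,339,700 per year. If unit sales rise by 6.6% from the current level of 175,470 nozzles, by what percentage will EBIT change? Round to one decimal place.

+11.0%

At 175,470 units, contribution = 175,470 × $104.12 = $18,269,936.40.
EBIT = $18,269,936.40 − $7,339,700 = $10,930,236.40.
Degree of operating leverage = $18,269,936.40 / $10,930,236.40 = 1.6715.
%ΔEBIT = DOL × %ΔSales = 1.6715 × +6.6% = +11.0%.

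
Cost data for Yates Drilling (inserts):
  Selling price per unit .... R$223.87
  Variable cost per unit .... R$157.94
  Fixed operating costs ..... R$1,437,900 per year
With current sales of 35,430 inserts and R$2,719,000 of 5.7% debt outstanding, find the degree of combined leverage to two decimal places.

3.14

At 35,430 units, contribution = 35,430 × R$65.93 = R$2,335,899.90.
Operating income = contribution − fixed costs = R$2,335,899.90 − R$1,437,900 = R$897,999.90. Interest = R$154,983.00.
DOL = R$2,335,899.90 ÷ R$897,999.90 = 2.6012; DFL = R$897,999.90 ÷ R$743,016.90 = 1.2086.
Combined leverage = 2.6012 × 1.2086 = 3.1438.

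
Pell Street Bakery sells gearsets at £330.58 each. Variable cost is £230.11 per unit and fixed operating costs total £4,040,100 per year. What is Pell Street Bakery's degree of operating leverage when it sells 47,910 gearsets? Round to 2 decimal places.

At 47,910 units, contribution = 47,910 × £100.47 = £4,813,517.70.
EBIT = £4,813,517.70 − £4,040,100 = £773,417.70.
DOL = contribution ÷ EBIT = £4,813,517.70 ÷ £773,417.70 = 6.2237.

6.22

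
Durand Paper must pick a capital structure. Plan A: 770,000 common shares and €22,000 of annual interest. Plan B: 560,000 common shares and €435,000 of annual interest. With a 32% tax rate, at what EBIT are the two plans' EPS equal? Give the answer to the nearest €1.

€1,536,333

At indifference, (EBIT − 22,000)(1 − t)/770,000 = (EBIT − 435,000)(1 − t)/560,000.
The (1 − t) factor cancels: (EBIT − 22,000) × 560,000 = (EBIT − 435,000) × 770,000.
EBIT × (770,000 − 560,000) = 435,000 × 770,000 − 22,000 × 560,000 = 322,630,000,000, so EBIT = 322,630,000,000 ÷ 210,000 = 1,536,333.33.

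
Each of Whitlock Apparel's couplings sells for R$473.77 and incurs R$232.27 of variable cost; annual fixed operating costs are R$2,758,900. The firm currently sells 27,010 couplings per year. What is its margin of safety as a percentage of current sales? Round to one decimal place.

57.7%

Contribution margin per unit = R$473.77 − R$232.27 = R$241.50. Break-even units = R$2,758,900 ÷ R$241.50 = 11,424.02; break-even revenue = 11,424.02 × R$473.77 = R$5,412,356.33.
Actual sales revenue = 27,010 × R$473.77 = R$12,796,527.70.
Margin of safety = (R$12,796,527.70 − R$5,412,356.33) ÷ R$12,796,527.70 = 57.7%.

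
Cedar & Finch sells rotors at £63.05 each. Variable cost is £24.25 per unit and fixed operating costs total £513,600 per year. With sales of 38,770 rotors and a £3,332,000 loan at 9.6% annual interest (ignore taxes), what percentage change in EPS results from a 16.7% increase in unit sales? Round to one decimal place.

Total contribution margin = 38,770 × £38.80 = £1,504,276.00.
Operating income = contribution − fixed costs = £1,504,276.00 − £513,600 = £990,676.00.
After interest of £319,872.00, pre-tax earnings = £670,804.00.
DCL = total CM / (EBIT − I) = £1,504,276.00 / £670,804.00 = 2.2425.
EPS therefore changes by 2.2425 × (+16.7%) = +37.4%.

+37.4%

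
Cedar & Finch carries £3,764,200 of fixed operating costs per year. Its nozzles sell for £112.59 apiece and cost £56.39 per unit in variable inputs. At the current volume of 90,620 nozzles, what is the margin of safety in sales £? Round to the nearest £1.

Contribution margin per unit = £112.59 − £56.39 = £56.20. Break-even units = £3,764,200 ÷ £56.20 = 66,978.65; break-even revenue = 66,978.65 × £112.59 = £7,541,125.94.
Actual sales revenue = 90,620 × £112.59 = £10,202,905.80.
Margin of safety = £10,202,905.80 − £7,541,125.94 = £2,661,780.

£2,661,780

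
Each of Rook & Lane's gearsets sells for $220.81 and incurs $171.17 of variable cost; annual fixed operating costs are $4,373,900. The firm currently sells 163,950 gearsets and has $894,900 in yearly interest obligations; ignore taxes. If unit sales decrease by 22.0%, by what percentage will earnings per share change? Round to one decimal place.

-62.4%

At 163,950 units, contribution = 163,950 × $49.64 = $8,138,478.00.
Subtracting fixed costs: EBIT = $8,138,478.00 − $4,373,900 = $3,764,578.00.
Interest = $894,900.00, so EBIT − I = $2,869,678.00.
DCL = total CM / (EBIT − I) = $8,138,478.00 / $2,869,678.00 = 2.8360.
%ΔEPS = DCL × %ΔSales = 2.8360 × -22.0% = -62.4%.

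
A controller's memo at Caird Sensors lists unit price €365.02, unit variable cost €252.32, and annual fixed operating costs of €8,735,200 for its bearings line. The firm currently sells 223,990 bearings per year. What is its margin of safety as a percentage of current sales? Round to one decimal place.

Contribution margin per unit = €365.02 − €252.32 = €112.70. Break-even units = €8,735,200 ÷ €112.70 = 77,508.43; break-even revenue = 77,508.43 × €365.02 = €28,292,126.92.
Current sales = 223,990 × €365.02 = €81,760,829.80.
Margin of safety = (€81,760,829.80 − €28,292,126.92) ÷ €81,760,829.80 = 65.4%.

65.4%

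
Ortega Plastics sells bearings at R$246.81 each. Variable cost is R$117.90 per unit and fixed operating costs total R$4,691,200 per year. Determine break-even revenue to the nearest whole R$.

CM per unit = R$246.81 − R$117.90 = R$128.91; CM ratio = R$128.91 / R$246.81 = 0.5223.
Break-even sales = FC ÷ CM ratio = R$4,691,200 × R$246.81 / R$128.91 = R$8,981,732.

R$8,981,732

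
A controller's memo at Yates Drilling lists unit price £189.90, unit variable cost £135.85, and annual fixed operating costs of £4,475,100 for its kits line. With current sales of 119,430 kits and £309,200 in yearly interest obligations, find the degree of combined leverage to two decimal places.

3.86

Total contribution margin = 119,430 × £54.05 = £6,455,191.50.
EBIT = £6,455,191.50 − £4,475,100 = £1,980,091.50. Interest = £309,200.00, so EBIT − I = £1,670,891.50.
DCL = contribution ÷ (EBIT − I) = £6,455,191.50 ÷ £1,670,891.50 = 3.8633.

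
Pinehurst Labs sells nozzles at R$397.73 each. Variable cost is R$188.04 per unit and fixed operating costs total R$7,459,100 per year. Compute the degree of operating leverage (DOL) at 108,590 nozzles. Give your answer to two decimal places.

1.49

Total contribution margin = 108,590 × R$209.69 = R$22,770,237.10.
Operating income = contribution − fixed costs = R$22,770,237.10 − R$7,459,100 = R$15,311,137.10.
Degree of operating leverage = R$22,770,237.10 / R$15,311,137.10 = 1.4872.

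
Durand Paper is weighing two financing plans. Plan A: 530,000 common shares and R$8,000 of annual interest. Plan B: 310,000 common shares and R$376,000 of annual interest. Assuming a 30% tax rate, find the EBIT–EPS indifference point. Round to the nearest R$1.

At indifference, (EBIT − 8,000)(1 − t)/530,000 = (EBIT − 376,000)(1 − t)/310,000.
The (1 − t) factor cancels: (EBIT − 8,000) × 310,000 = (EBIT − 376,000) × 530,000.
Solving, EBIT = (376,000·530,000 − 8,000·310,000) / (530,000 − 310,000) = 196,800,000,000 / 220,000 = 894,545.45.

R$894,545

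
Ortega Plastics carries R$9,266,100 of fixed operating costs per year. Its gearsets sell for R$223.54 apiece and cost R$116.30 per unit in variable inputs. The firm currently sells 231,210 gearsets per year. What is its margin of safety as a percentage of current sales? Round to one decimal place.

Each unit contributes R$223.54 − R$116.30 = R$107.24. Break-even units = R$9,266,100 ÷ R$107.24 = 86,405.26; break-even revenue = 86,405.26 × R$223.54 = R$19,315,031.65.
Actual sales revenue = 231,210 × R$223.54 = R$51,684,683.40.
Margin of safety = (R$51,684,683.40 − R$19,315,031.65) ÷ R$51,684,683.40 = 62.6%.

62.6%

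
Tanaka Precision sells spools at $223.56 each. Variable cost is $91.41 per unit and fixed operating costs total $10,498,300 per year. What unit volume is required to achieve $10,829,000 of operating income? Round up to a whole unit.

161,388 spools

Contribution margin per unit = $223.56 − $91.41 = $132.15.
Required volume = (fixed costs + target profit) ÷ CM = ($10,498,300 + $10,829,000) ÷ $132.15 = 161,387.06, so 161,388 spools.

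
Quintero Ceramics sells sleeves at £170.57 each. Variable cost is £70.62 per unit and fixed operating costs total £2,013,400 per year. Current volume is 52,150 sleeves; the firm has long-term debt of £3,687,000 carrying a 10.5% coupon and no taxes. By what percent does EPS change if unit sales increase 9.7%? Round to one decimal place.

+18.0%

At 52,150 units, contribution = 52,150 × £99.95 = £5,212,392.50.
Subtracting fixed costs: EBIT = £5,212,392.50 − £2,013,400 = £3,198,992.50.
After interest of £387,135.00, pre-tax earnings = £2,811,857.50.
DCL = total CM / (EBIT − I) = £5,212,392.50 / £2,811,857.50 = 1.8537.
EPS therefore changes by 1.8537 × (+9.7%) = +18.0%.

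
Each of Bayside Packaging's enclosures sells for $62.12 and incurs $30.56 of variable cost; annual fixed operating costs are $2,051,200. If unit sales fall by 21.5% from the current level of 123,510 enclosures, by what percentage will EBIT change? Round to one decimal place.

Total contribution margin = 123,510 × $31.56 = $3,897,975.60.
Operating income = contribution − fixed costs = $3,897,975.60 − $2,051,200 = $1,846,775.60.
DOL = contribution ÷ EBIT = $3,897,975.60 ÷ $1,846,775.60 = 2.1107.
So EBIT moves 2.1107 × (-21.5%) = -45.4%.

-45.4%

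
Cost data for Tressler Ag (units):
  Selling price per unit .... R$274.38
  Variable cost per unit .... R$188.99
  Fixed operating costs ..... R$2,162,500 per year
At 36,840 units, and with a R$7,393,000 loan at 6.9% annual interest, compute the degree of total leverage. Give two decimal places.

6.65

Contribution at this volume is 36,840 × R$85.39 = R$3,145,767.60.
Subtracting fixed costs: EBIT = R$3,145,767.60 − R$2,162,500 = R$983,267.60. Interest = R$510,117.00.
DOL = R$3,145,767.60 ÷ R$983,267.60 = 3.1993; DFL = R$983,267.60 ÷ R$473,150.60 = 2.0781.
DCL = DOL × DFL = 3.1993 × 2.0781 = 6.6485.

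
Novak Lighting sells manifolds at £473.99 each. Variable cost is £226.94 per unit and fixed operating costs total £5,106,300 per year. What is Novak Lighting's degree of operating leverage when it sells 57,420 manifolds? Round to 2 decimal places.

Total contribution margin = 57,420 × £247.05 = £14,185,611.00.
Subtracting fixed costs: EBIT = £14,185,611.00 − £5,106,300 = £9,079,311.00.
Degree of operating leverage = £14,185,611.00 / £9,079,311.00 = 1.5624.

1.56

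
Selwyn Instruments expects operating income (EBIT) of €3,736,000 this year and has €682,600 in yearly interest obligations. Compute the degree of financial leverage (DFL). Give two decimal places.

1.22

Interest = €682,600.00.
Degree of financial leverage = EBIT / (EBIT − interest) = €3,736,000 / €3,053,400.00 = 1.2236.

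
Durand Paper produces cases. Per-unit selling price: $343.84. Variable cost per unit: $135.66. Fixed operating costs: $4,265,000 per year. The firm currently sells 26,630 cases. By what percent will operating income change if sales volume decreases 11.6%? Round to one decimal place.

-50.3%

Contribution at this volume is 26,630 × $208.18 = $5,543,833.40.
EBIT = $5,543,833.40 − $4,265,000 = $1,278,833.40.
So DOL = total CM / EBIT = $5,543,833.40 / $1,278,833.40 = 4.3351.
So EBIT moves 4.3351 × (-11.6%) = -50.3%.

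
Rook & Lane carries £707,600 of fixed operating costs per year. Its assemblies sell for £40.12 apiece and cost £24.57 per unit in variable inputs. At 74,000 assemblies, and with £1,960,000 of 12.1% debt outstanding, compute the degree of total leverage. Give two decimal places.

5.59

Contribution at this volume is 74,000 × £15.55 = £1,150,700.00.
Subtracting fixed costs: EBIT = £1,150,700.00 − £707,600 = £443,100.00. Interest = £237,160.00, so EBIT − I = £205,940.00.
DCL = contribution ÷ (EBIT − I) = £1,150,700.00 ÷ £205,940.00 = 5.5875.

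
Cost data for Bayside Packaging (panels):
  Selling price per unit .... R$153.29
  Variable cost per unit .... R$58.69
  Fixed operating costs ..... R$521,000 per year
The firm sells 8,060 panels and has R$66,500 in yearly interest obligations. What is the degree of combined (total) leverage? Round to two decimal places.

Contribution at this volume is 8,060 × R$94.60 = R$762,476.00.
Operating income = contribution − fixed costs = R$762,476.00 − R$521,000 = R$241,476.00. Interest = R$66,500.00.
DOL = R$762,476.00 ÷ R$241,476.00 = 3.1576; DFL = R$241,476.00 ÷ R$174,976.00 = 1.3801.
DCL = DOL × DFL = 3.1576 × 1.3801 = 4.3578.

4.36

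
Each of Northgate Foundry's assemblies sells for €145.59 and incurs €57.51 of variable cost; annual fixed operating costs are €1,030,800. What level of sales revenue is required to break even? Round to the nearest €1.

€1,703,839

CM per unit = €145.59 − €57.51 = €88.08; CM ratio = €88.08 / €145.59 = 0.6050.
Break-even sales = FC ÷ CM ratio = €1,030,800 × €145.59 / €88.08 = €1,703,839.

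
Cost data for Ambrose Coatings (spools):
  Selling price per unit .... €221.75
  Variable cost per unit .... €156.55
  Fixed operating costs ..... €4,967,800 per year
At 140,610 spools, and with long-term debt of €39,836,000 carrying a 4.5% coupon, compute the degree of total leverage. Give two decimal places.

Total contribution margin = 140,610 × €65.20 = €9,167,772.00.
Operating income = contribution − fixed costs = €9,167,772.00 − €4,967,800 = €4,199,972.00. Interest = €1,792,620.00.
DOL = €9,167,772.00 ÷ €4,199,972.00 = 2.1828; DFL = €4,199,972.00 ÷ €2,407,352.00 = 1.7446.
Combined leverage = 2.1828 × 1.7446 = 3.8081.

3.81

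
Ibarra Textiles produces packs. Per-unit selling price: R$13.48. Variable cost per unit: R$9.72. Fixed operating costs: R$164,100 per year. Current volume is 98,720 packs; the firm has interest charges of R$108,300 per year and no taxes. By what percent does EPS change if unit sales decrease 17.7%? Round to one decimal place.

At 98,720 units, contribution = 98,720 × R$3.76 = R$371,187.20.
Operating income = contribution − fixed costs = R$371,187.20 − R$164,100 = R$207,087.20.
Interest = R$108,300.00, so EBIT − I = R$98,787.20.
Degree of combined leverage = contribution ÷ (EBIT − I) = R$371,187.20 ÷ R$98,787.20 = 3.7574.
%ΔEPS = DCL × %ΔSales = 3.7574 × -17.7% = -66.5%.

-66.5%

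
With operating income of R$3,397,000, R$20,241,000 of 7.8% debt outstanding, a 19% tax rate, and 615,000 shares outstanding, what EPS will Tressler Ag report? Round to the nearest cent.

Interest = R$1,578,798.00, so EBT = R$3,397,000 − R$1,578,798.00 = R$1,818,202.00.
After tax at 19%: net income = R$1,818,202.00 × 0.81 = R$1,472,743.62.
EPS = R$1,472,743.62 ÷ 615,000 = R$2.39.

R$2.39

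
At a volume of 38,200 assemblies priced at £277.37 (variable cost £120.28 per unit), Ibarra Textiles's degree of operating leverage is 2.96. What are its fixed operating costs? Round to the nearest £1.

£3,973,528

Total contribution margin = 38,200 × £157.09 = £6,000,838.00.
Since DOL = CM ÷ EBIT, EBIT = £6,000,838.00 ÷ 2.96 = £2,027,310.14.
Fixed costs = CM − EBIT = £6,000,838.00 − £2,027,310.14 = £3,973,528.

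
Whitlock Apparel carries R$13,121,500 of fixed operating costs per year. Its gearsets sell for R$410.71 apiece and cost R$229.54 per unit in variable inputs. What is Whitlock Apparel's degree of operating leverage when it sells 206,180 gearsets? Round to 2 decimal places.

At 206,180 units, contribution = 206,180 × R$181.17 = R$37,353,630.60.
EBIT = R$37,353,630.60 − R$13,121,500 = R$24,232,130.60.
Degree of operating leverage = R$37,353,630.60 / R$24,232,130.60 = 1.5415.

1.54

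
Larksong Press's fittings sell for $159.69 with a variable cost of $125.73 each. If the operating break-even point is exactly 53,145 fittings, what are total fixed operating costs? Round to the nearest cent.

Each unit contributes $159.69 − $125.73 = $33.96.
Fixed costs = break-even units × CM = 53,145 × $33.96 = $1,804,804.20.

$1,804,804.20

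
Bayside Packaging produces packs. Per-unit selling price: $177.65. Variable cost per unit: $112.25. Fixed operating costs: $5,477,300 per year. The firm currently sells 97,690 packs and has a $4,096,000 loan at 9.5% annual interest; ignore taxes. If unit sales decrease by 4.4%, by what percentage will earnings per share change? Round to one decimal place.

-53.8%

Contribution at this volume is 97,690 × $65.40 = $6,388,926.00.
Subtracting fixed costs: EBIT = $6,388,926.00 − $5,477,300 = $911,626.00.
Interest = $389,120.00, so EBIT − I = $522,506.00.
Degree of combined leverage = contribution ÷ (EBIT − I) = $6,388,926.00 ÷ $522,506.00 = 12.2275.
EPS therefore changes by 12.2275 × (-4.4%) = -53.8%.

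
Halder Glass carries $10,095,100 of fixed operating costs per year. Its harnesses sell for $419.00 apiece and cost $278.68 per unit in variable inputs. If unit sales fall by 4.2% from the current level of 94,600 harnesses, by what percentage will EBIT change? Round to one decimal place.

Contribution at this volume is 94,600 × $140.32 = $13,274,272.00.
EBIT = $13,274,272.00 − $10,095,100 = $3,179,172.00.
DOL = contribution ÷ EBIT = $13,274,272.00 ÷ $3,179,172.00 = 4.1754.
%ΔEBIT = DOL × %ΔSales = 4.1754 × -4.2% = -17.5%.

-17.5%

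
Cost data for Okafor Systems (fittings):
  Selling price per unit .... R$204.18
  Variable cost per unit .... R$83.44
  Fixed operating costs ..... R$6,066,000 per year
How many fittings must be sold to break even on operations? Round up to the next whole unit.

Contribution margin per unit = R$204.18 − R$83.44 = R$120.74.
Break-even Q = R$6,066,000 / R$120.74 = 50,240.19 → 50,241 fittings.

50,241 fittings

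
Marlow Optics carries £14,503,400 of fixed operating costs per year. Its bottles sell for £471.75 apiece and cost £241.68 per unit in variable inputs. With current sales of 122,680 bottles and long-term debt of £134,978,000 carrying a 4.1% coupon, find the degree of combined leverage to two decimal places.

3.45

At 122,680 units, contribution = 122,680 × £230.07 = £28,224,987.60.
Subtracting fixed costs: EBIT = £28,224,987.60 − £14,503,400 = £13,721,587.60. Interest = £5,534,098.00, so EBIT − I = £8,187,489.60.
DCL = contribution ÷ (EBIT − I) = £28,224,987.60 ÷ £8,187,489.60 = 3.4473.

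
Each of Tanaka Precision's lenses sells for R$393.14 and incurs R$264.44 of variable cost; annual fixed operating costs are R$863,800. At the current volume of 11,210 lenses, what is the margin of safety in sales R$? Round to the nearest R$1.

R$1,768,449

Unit CM = price − variable cost = R$393.14 − R$264.44 = R$128.70. Break-even units = R$863,800 ÷ R$128.70 = 6,711.73; break-even revenue = 6,711.73 × R$393.14 = R$2,638,650.60.
Current sales = 11,210 × R$393.14 = R$4,407,099.40.
Margin of safety = R$4,407,099.40 − R$2,638,650.60 = R$1,768,449.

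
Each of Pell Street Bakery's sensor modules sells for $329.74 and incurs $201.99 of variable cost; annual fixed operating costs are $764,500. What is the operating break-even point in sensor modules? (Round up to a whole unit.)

5,985 sensor modules

Each unit contributes $329.74 − $201.99 = $127.75.
Break-even volume = fixed costs ÷ CM per unit = $764,500 ÷ $127.75 = 5,984.34, so 5,985 sensor modules.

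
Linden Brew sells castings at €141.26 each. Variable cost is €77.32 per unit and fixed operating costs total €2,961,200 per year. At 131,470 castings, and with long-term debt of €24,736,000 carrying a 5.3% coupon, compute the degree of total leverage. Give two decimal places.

2.03

At 131,470 units, contribution = 131,470 × €63.94 = €8,406,191.80.
Subtracting fixed costs: EBIT = €8,406,191.80 − €2,961,200 = €5,444,991.80. Interest = €1,311,008.00.
DOL = €8,406,191.80 ÷ €5,444,991.80 = 1.5438; DFL = €5,444,991.80 ÷ €4,133,983.80 = 1.3171.
Combined leverage = 1.5438 × 1.3171 = 2.0333.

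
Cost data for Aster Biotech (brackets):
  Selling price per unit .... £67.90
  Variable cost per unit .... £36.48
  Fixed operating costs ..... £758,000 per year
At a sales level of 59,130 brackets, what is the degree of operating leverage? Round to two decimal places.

1.69

Contribution at this volume is 59,130 × £31.42 = £1,857,864.60.
Operating income = contribution − fixed costs = £1,857,864.60 − £758,000 = £1,099,864.60.
So DOL = total CM / EBIT = £1,857,864.60 / £1,099,864.60 = 1.6892.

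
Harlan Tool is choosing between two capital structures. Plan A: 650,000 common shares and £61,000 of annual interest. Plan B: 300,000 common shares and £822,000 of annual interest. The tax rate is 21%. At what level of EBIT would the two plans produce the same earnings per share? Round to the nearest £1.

Set EPS_A = EPS_B: (EBIT − £61,000)(1 − 0.21) ÷ 650,000 = (EBIT − £822,000)(1 − 0.21) ÷ 300,000.
Cancelling (1 − t) and cross-multiplying: 300,000·(EBIT − 61,000) = 650,000·(EBIT − 822,000).
Solving, EBIT = (822,000·650,000 − 61,000·300,000) / (650,000 − 300,000) = 516,000,000,000 / 350,000 = 1,474,285.71.

£1,474,286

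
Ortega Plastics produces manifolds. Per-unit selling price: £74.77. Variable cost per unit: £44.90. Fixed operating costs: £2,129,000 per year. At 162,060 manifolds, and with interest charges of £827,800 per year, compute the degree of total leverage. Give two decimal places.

Total contribution margin = 162,060 × £29.87 = £4,840,732.20.
Operating income = contribution − fixed costs = £4,840,732.20 − £2,129,000 = £2,711,732.20. Interest = £827,800.00.
DOL = £4,840,732.20 ÷ £2,711,732.20 = 1.7851; DFL = £2,711,732.20 ÷ £1,883,932.20 = 1.4394.
Combined leverage = 1.7851 × 1.4394 = 2.5695.

2.57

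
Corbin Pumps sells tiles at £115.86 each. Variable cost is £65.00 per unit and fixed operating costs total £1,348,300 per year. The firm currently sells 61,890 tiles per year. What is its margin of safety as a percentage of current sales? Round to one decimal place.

Unit CM = price − variable cost = £115.86 − £65.00 = £50.86. Break-even units = £1,348,300 ÷ £50.86 = 26,510.03; break-even revenue = 26,510.03 × £115.86 = £3,071,451.79.
Current sales = 61,890 × £115.86 = £7,170,575.40.
Margin of safety = (£7,170,575.40 − £3,071,451.79) ÷ £7,170,575.40 = 57.2%.

57.2%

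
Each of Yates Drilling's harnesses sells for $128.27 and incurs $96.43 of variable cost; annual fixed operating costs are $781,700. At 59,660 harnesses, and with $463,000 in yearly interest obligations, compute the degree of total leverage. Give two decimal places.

2.90

Contribution at this volume is 59,660 × $31.84 = $1,899,574.40.
EBIT = $1,899,574.40 − $781,700 = $1,117,874.40. Interest = $463,000.00, so EBIT − I = $654,874.40.
DCL = contribution ÷ (EBIT − I) = $1,899,574.40 ÷ $654,874.40 = 2.9007.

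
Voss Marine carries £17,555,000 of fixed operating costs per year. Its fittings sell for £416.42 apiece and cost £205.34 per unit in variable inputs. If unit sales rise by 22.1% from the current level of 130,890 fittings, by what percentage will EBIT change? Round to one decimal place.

+60.6%

Total contribution margin = 130,890 × £211.08 = £27,628,261.20.
EBIT = £27,628,261.20 − £17,555,000 = £10,073,261.20.
DOL = contribution ÷ EBIT = £27,628,261.20 ÷ £10,073,261.20 = 2.7427.
Operating income changes by 2.7427 × +22.1% = +60.6%.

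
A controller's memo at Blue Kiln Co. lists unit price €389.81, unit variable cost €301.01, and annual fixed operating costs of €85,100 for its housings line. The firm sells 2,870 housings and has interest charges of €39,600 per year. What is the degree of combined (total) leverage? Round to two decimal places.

Total contribution margin = 2,870 × €88.80 = €254,856.00.
Subtracting fixed costs: EBIT = €254,856.00 − €85,100 = €169,756.00. Interest = €39,600.00.
DOL = €254,856.00 ÷ €169,756.00 = 1.5013; DFL = €169,756.00 ÷ €130,156.00 = 1.3043.
Combined leverage = 1.5013 × 1.3043 = 1.9581.

1.96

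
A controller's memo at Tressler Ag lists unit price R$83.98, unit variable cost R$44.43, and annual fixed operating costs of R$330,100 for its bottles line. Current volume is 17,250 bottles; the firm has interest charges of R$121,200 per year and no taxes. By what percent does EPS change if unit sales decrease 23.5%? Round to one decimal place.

At 17,250 units, contribution = 17,250 × R$39.55 = R$682,237.50.
Operating income = contribution − fixed costs = R$682,237.50 − R$330,100 = R$352,137.50.
Interest = R$121,200.00, so EBIT − I = R$230,937.50.
Degree of combined leverage = contribution ÷ (EBIT − I) = R$682,237.50 ÷ R$230,937.50 = 2.9542.
%ΔEPS = DCL × %ΔSales = 2.9542 × -23.5% = -69.4%.

-69.4%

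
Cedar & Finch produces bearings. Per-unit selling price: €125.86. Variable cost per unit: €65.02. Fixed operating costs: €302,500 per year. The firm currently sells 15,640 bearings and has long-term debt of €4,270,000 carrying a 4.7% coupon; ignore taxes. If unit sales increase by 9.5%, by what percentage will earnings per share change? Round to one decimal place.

Total contribution margin = 15,640 × €60.84 = €951,537.60.
Subtracting fixed costs: EBIT = €951,537.60 − €302,500 = €649,037.60.
Interest = €200,690.00, so EBIT − I = €448,347.60.
DCL = total CM / (EBIT − I) = €951,537.60 / €448,347.60 = 2.1223.
EPS therefore changes by 2.1223 × (+9.5%) = +20.2%.

+20.2%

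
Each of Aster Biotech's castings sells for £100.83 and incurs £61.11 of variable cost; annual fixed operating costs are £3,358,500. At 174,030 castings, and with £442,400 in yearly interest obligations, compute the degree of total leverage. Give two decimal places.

2.22

At 174,030 units, contribution = 174,030 × £39.72 = £6,912,471.60.
Subtracting fixed costs: EBIT = £6,912,471.60 − £3,358,500 = £3,553,971.60. Interest = £442,400.00.
DOL = £6,912,471.60 ÷ £3,553,971.60 = 1.9450; DFL = £3,553,971.60 ÷ £3,111,571.60 = 1.1422.
DCL = DOL × DFL = 1.9450 × 1.1422 = 2.2216.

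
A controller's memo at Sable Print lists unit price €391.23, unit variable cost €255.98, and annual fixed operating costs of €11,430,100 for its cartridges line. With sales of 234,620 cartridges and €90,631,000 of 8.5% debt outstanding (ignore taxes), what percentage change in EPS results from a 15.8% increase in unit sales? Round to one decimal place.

At 234,620 units, contribution = 234,620 × €135.25 = €31,732,355.00.
Operating income = contribution − fixed costs = €31,732,355.00 − €11,430,100 = €20,302,255.00.
Interest = €7,703,635.00, so EBIT − I = €12,598,620.00.
DCL = total CM / (EBIT − I) = €31,732,355.00 / €12,598,620.00 = 2.5187.
%ΔEPS = DCL × %ΔSales = 2.5187 × +15.8% = +39.8%.

+39.8%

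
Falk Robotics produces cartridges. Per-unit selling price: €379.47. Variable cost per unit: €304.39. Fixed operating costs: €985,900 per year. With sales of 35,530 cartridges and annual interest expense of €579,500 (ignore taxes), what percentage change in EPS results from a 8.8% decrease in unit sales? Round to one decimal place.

At 35,530 units, contribution = 35,530 × €75.08 = €2,667,592.40.
EBIT = €2,667,592.40 − €985,900 = €1,681,692.40.
After interest of €579,500.00, pre-tax earnings = €1,102,192.40.
DCL = total CM / (EBIT − I) = €2,667,592.40 / €1,102,192.40 = 2.4203.
%ΔEPS = DCL × %ΔSales = 2.4203 × -8.8% = -21.3%.

-21.3%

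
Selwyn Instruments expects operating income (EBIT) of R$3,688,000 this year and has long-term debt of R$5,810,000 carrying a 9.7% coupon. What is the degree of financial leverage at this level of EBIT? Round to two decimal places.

Annual interest charges come to R$563,570.00.
DFL = EBIT ÷ (EBIT − I) = R$3,688,000 ÷ (R$3,688,000 − R$563,570.00) = R$3,688,000 ÷ R$3,124,430.00 = 1.1804.

1.18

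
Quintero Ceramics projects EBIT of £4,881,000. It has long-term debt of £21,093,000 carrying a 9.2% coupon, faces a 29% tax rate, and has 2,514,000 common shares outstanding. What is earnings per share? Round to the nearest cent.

£0.83

Pre-tax income = £4,881,000 − £1,940,556.00 = £2,940,444.00.
After tax at 29%: net income = £2,940,444.00 × 0.71 = £2,087,715.24.
EPS = £2,087,715.24 ÷ 2,514,000 = £0.83.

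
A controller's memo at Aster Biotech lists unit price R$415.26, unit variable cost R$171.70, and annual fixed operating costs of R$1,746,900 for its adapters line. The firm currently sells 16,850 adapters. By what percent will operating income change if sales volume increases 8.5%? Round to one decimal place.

Contribution at this volume is 16,850 × R$243.56 = R$4,103,986.00.
Operating income = contribution − fixed costs = R$4,103,986.00 − R$1,746,900 = R$2,357,086.00.
Degree of operating leverage = R$4,103,986.00 / R$2,357,086.00 = 1.7411.
%ΔEBIT = DOL × %ΔSales = 1.7411 × +8.5% = +14.8%.

+14.8%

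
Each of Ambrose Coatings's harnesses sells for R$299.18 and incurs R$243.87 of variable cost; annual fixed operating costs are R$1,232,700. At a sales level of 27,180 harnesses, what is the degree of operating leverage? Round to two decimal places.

5.55

Contribution at this volume is 27,180 × R$55.31 = R$1,503,325.80.
Operating income = contribution − fixed costs = R$1,503,325.80 − R$1,232,700 = R$270,625.80.
DOL = contribution ÷ EBIT = R$1,503,325.80 ÷ R$270,625.80 = 5.5550.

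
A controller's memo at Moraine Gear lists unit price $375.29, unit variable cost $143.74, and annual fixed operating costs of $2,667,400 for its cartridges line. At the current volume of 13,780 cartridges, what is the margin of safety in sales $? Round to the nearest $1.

Each unit contributes $375.29 − $143.74 = $231.55. Break-even units = $2,667,400 ÷ $231.55 = 11,519.76; break-even revenue = 11,519.76 × $375.29 = $4,323,250.04.
Current sales = 13,780 × $375.29 = $5,171,496.20.
Margin of safety = $5,171,496.20 − $4,323,250.04 = $848,246.

$848,246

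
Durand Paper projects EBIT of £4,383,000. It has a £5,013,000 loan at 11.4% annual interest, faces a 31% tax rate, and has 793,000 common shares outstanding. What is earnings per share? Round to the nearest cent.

£3.32

Interest = £571,482.00, so EBT = £4,383,000 − £571,482.00 = £3,811,518.00.
After tax at 31%: net income = £3,811,518.00 × 0.69 = £2,629,947.42.
Per share: £2,629,947.42 / 793,000 shares = £3.32.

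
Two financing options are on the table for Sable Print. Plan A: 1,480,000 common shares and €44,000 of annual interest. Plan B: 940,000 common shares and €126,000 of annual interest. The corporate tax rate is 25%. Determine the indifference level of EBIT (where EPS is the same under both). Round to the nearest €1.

Set EPS_A = EPS_B: (EBIT − €44,000)(1 − 0.25) ÷ 1,480,000 = (EBIT − €126,000)(1 − 0.25) ÷ 940,000.
Cancelling (1 − t) and cross-multiplying: 940,000·(EBIT − 44,000) = 1,480,000·(EBIT − 126,000).
EBIT × (1,480,000 − 940,000) = 126,000 × 1,480,000 − 44,000 × 940,000 = 145,120,000,000, so EBIT = 145,120,000,000 ÷ 540,000 = 268,740.74.

€268,741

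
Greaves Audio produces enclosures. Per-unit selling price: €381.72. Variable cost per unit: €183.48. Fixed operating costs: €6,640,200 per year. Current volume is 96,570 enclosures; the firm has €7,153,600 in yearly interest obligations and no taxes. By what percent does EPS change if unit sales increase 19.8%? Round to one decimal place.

At 96,570 units, contribution = 96,570 × €198.24 = €19,144,036.80.
EBIT = €19,144,036.80 − €6,640,200 = €12,503,836.80.
Interest = €7,153,600.00, so EBIT − I = €5,350,236.80.
DCL = total CM / (EBIT − I) = €19,144,036.80 / €5,350,236.80 = 3.5782.
EPS therefore changes by 3.5782 × (+19.8%) = +70.8%.

+70.8%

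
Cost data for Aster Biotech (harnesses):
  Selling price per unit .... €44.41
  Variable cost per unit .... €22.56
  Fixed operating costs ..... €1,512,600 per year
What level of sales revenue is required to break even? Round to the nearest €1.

CM per unit = €44.41 − €22.56 = €21.85; CM ratio = €21.85 / €44.41 = 0.4920.
Break-even sales = FC ÷ CM ratio = €1,512,600 × €44.41 / €21.85 = €3,074,351.

€3,074,351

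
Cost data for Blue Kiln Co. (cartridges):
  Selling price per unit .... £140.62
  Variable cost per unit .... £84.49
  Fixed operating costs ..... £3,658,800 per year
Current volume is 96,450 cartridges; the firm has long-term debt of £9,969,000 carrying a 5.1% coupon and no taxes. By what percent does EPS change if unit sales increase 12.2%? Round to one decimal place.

+53.0%

Contribution at this volume is 96,450 × £56.13 = £5,413,738.50.
Operating income = contribution − fixed costs = £5,413,738.50 − £3,658,800 = £1,754,938.50.
After interest of £508,419.00, pre-tax earnings = £1,246,519.50.
Degree of combined leverage = contribution ÷ (EBIT − I) = £5,413,738.50 ÷ £1,246,519.50 = 4.3431.
EPS therefore changes by 4.3431 × (+12.2%) = +53.0%.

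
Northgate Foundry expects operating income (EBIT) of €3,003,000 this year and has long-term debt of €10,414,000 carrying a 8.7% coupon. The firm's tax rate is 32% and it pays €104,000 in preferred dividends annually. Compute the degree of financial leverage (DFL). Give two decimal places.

Interest = €906,018.00.
Preferred dividends grossed up pre-tax: €104,000 / (1 − 0.32) = €152,941.18.
DFL = EBIT ÷ [EBIT − I − D_p/(1−t)] = €3,003,000 ÷ [€3,003,000 − €906,018.00 − €152,941.18] = €3,003,000 ÷ €1,944,040.82 = 1.5447.

1.54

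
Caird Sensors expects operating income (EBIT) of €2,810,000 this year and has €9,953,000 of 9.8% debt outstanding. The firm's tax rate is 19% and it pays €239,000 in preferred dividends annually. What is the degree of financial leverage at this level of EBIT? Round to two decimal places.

Annual interest charges come to €975,394.00.
Preferred dividends grossed up pre-tax: €239,000 / (1 − 0.19) = €295,061.73.
DFL = EBIT ÷ [EBIT − I − D_p/(1−t)] = €2,810,000 ÷ [€2,810,000 − €975,394.00 − €295,061.73] = €2,810,000 ÷ €1,539,544.27 = 1.8252.

1.83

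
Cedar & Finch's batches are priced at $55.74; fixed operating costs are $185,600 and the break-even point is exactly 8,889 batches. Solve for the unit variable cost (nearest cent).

Contribution per unit must be FC / Q = $185,600 / 8,889 = $20.8797.
Hence VC = price − CM = $55.74 − $20.8797 = $34.86.

$34.86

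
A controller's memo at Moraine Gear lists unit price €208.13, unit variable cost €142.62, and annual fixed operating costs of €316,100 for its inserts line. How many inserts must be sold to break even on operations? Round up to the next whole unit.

4,826 inserts

Unit CM = price − variable cost = €208.13 − €142.62 = €65.51.
Break-even volume = fixed costs ÷ CM per unit = €316,100 ÷ €65.51 = 4,825.22, so 4,826 inserts.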